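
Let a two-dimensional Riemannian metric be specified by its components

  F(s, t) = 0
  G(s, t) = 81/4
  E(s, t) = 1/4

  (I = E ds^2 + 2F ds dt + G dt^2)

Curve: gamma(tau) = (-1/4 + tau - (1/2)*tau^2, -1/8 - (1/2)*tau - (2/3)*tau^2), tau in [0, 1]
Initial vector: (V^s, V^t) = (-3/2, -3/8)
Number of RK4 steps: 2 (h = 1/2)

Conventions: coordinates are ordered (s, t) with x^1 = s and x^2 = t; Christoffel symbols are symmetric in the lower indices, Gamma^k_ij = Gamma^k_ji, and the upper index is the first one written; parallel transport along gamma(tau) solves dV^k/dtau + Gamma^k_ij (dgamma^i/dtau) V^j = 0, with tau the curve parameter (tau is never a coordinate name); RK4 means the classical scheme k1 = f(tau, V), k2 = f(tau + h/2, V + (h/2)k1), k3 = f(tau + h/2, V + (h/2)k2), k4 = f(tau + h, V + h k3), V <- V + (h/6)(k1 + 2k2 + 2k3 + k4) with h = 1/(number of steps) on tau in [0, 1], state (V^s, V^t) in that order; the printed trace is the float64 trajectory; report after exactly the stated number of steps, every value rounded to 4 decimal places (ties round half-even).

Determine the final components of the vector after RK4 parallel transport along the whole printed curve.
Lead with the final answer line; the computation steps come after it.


Answer: V^s = -1.5000, V^t = -0.3750

gamma'(tau) = (1 - tau, -1/2 - (4/3)*tau); f(tau, V)^k = -Gamma^k_ij(gamma(tau)) gamma'^i(tau) V^j; h = 1/2; intermediate values shown to 6 dp
curve data and Christoffel symbols at the stage parameters:
  tau = 0.000000: gamma = (-0.250000, -0.125000), gamma' = (1.000000, -0.500000); Gamma_sss = 0.000000, Gamma_sst = 0.000000, Gamma_stt = 0.000000, Gamma_tss = 0.000000, Gamma_tst = 0.000000, Gamma_ttt = 0.000000
  tau = 0.250000: gamma = (-0.031250, -0.291667), gamma' = (0.750000, -0.833333); Gamma_sss = 0.000000, Gamma_sst = 0.000000, Gamma_stt = 0.000000, Gamma_tss = 0.000000, Gamma_tst = 0.000000, Gamma_ttt = 0.000000
  tau = 0.500000: gamma = (0.125000, -0.541667), gamma' = (0.500000, -1.166667); Gamma_sss = 0.000000, Gamma_sst = 0.000000, Gamma_stt = 0.000000, Gamma_tss = 0.000000, Gamma_tst = 0.000000, Gamma_ttt = 0.000000
  tau = 0.750000: gamma = (0.218750, -0.875000), gamma' = (0.250000, -1.500000); Gamma_sss = 0.000000, Gamma_sst = 0.000000, Gamma_stt = 0.000000, Gamma_tss = 0.000000, Gamma_tst = 0.000000, Gamma_ttt = 0.000000
  tau = 1.000000: gamma = (0.250000, -1.291667), gamma' = (0.000000, -1.833333); Gamma_sss = 0.000000, Gamma_sst = 0.000000, Gamma_stt = 0.000000, Gamma_tss = 0.000000, Gamma_tst = 0.000000, Gamma_ttt = 0.000000
step 0: V^s = -1.5000, V^t = -0.3750
step 1: k1 = (0.000000, 0.000000), k2 = (0.000000, 0.000000), k3 = (0.000000, 0.000000), k4 = (0.000000, 0.000000); V <- V + (h/6)(k1 + 2k2 + 2k3 + k4): V^s = -1.5000, V^t = -0.3750
step 2: k1 = (0.000000, 0.000000), k2 = (0.000000, 0.000000), k3 = (0.000000, 0.000000), k4 = (0.000000, 0.000000); V <- V + (h/6)(k1 + 2k2 + 2k3 + k4): V^s = -1.5000, V^t = -0.3750


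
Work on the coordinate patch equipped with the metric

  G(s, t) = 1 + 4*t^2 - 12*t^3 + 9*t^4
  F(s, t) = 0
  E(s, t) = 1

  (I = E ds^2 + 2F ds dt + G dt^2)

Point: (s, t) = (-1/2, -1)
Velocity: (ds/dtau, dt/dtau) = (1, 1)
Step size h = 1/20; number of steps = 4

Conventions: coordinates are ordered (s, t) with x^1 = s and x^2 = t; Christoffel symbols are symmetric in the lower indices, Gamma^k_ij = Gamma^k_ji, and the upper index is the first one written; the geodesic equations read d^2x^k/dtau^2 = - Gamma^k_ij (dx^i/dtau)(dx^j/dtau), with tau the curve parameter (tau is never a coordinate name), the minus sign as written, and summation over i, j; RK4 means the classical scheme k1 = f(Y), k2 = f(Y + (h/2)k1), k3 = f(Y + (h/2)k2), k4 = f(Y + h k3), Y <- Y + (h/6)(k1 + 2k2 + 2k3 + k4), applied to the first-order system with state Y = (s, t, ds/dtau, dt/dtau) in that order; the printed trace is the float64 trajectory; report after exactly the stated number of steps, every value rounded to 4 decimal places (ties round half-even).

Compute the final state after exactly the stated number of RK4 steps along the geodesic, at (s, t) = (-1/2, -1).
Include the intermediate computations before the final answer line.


f(Y) = (ds/dtau, dt/dtau, -Gamma^s_ij Y'^i Y'^j, -Gamma^t_ij Y'^i Y'^j) with the Gammas evaluated at the stage position; h = 0.050000; intermediate values shown to 6 dp
step 0: s = -0.5000, t = -1.0000, ds/dtau = 1.0000, dt/dtau = 1.0000
step 1:
  k1: at (s, t) = (-0.500000, -1.000000), (ds/dtau, dt/dtau) = (1.000000, 1.000000); Gamma_sss = 0.000000, Gamma_sst = 0.000000, Gamma_stt = 0.000000, Gamma_tss = 0.000000, Gamma_tst = 0.000000, Gamma_ttt = -1.538462; k1 = (1.000000, 1.000000, 0.000000, 1.538462)
  k2: at (s, t) = (-0.475000, -0.975000), (ds/dtau, dt/dtau) = (1.000000, 1.038462); Gamma_sss = 0.000000, Gamma_sst = 0.000000, Gamma_stt = 0.000000, Gamma_tss = 0.000000, Gamma_tst = 0.000000, Gamma_ttt = -1.566827; k2 = (1.000000, 1.038462, 0.000000, 1.689669)
  k3: at (s, t) = (-0.475000, -0.974038), (ds/dtau, dt/dtau) = (1.000000, 1.042242); Gamma_sss = 0.000000, Gamma_sst = 0.000000, Gamma_stt = 0.000000, Gamma_tss = 0.000000, Gamma_tst = 0.000000, Gamma_ttt = -1.567934; k3 = (1.000000, 1.042242, 0.000000, 1.703196)
  k4: at (s, t) = (-0.450000, -0.947888), (ds/dtau, dt/dtau) = (1.000000, 1.085160); Gamma_sss = 0.000000, Gamma_sst = 0.000000, Gamma_stt = 0.000000, Gamma_tss = 0.000000, Gamma_tst = 0.000000, Gamma_ttt = -1.598511; k4 = (1.000000, 1.085160, 0.000000, 1.882361)
  Y <- Y + (h/6)(k1 + 2k2 + 2k3 + k4): s = -0.4500, t = -0.9479, ds/dtau = 1.0000, dt/dtau = 1.0851
step 2:
  k1: at (s, t) = (-0.450000, -0.947945), (ds/dtau, dt/dtau) = (1.000000, 1.085055); Gamma_sss = 0.000000, Gamma_sst = 0.000000, Gamma_stt = 0.000000, Gamma_tss = 0.000000, Gamma_tst = 0.000000, Gamma_ttt = -1.598443; k1 = (1.000000, 1.085055, 0.000000, 1.881916)
  k2: at (s, t) = (-0.425000, -0.920819), (ds/dtau, dt/dtau) = (1.000000, 1.132103); Gamma_sss = 0.000000, Gamma_sst = 0.000000, Gamma_stt = 0.000000, Gamma_tss = 0.000000, Gamma_tst = 0.000000, Gamma_ttt = -1.631102; k2 = (1.000000, 1.132103, 0.000000, 2.090512)
  k3: at (s, t) = (-0.425000, -0.919643), (ds/dtau, dt/dtau) = (1.000000, 1.137317); Gamma_sss = 0.000000, Gamma_sst = 0.000000, Gamma_stt = 0.000000, Gamma_tss = 0.000000, Gamma_tst = 0.000000, Gamma_ttt = -1.632540; k3 = (1.000000, 1.137317, 0.000000, 2.111676)
  k4: at (s, t) = (-0.400000, -0.891079), (ds/dtau, dt/dtau) = (1.000000, 1.190638); Gamma_sss = 0.000000, Gamma_sst = 0.000000, Gamma_stt = 0.000000, Gamma_tss = 0.000000, Gamma_tst = 0.000000, Gamma_ttt = -1.667998; k4 = (1.000000, 1.190638, 0.000000, 2.364587)
  Y <- Y + (h/6)(k1 + 2k2 + 2k3 + k4): s = -0.4000, t = -0.8912, ds/dtau = 1.0000, dt/dtau = 1.1905
step 3:
  k1: at (s, t) = (-0.400000, -0.891158), (ds/dtau, dt/dtau) = (1.000000, 1.190479); Gamma_sss = 0.000000, Gamma_sst = 0.000000, Gamma_stt = 0.000000, Gamma_tss = 0.000000, Gamma_tst = 0.000000, Gamma_ttt = -1.667900; k1 = (1.000000, 1.190479, 0.000000, 2.363813)
  k2: at (s, t) = (-0.375000, -0.861396), (ds/dtau, dt/dtau) = (1.000000, 1.249574); Gamma_sss = 0.000000, Gamma_sst = 0.000000, Gamma_stt = 0.000000, Gamma_tss = 0.000000, Gamma_tst = 0.000000, Gamma_ttt = -1.705927; k2 = (1.000000, 1.249574, 0.000000, 2.663694)
  k3: at (s, t) = (-0.375000, -0.859918), (ds/dtau, dt/dtau) = (1.000000, 1.257071); Gamma_sss = 0.000000, Gamma_sst = 0.000000, Gamma_stt = 0.000000, Gamma_tss = 0.000000, Gamma_tst = 0.000000, Gamma_ttt = -1.707843; k3 = (1.000000, 1.257071, 0.000000, 2.698780)
  k4: at (s, t) = (-0.350000, -0.828304), (ds/dtau, dt/dtau) = (1.000000, 1.325418); Gamma_sss = 0.000000, Gamma_sst = 0.000000, Gamma_stt = 0.000000, Gamma_tss = 0.000000, Gamma_tst = 0.000000, Gamma_ttt = -1.749428; k4 = (1.000000, 1.325418, 0.000000, 3.073276)
  Y <- Y + (h/6)(k1 + 2k2 + 2k3 + k4): s = -0.3500, t = -0.8284, ds/dtau = 1.0000, dt/dtau = 1.3252
step 4:
  k1: at (s, t) = (-0.350000, -0.828414), (ds/dtau, dt/dtau) = (1.000000, 1.325162); Gamma_sss = 0.000000, Gamma_sst = 0.000000, Gamma_stt = 0.000000, Gamma_tss = 0.000000, Gamma_tst = 0.000000, Gamma_ttt = -1.749281; k1 = (1.000000, 1.325162, 0.000000, 3.071834)
  k2: at (s, t) = (-0.325000, -0.795285), (ds/dtau, dt/dtau) = (1.000000, 1.401958); Gamma_sss = 0.000000, Gamma_sst = 0.000000, Gamma_stt = 0.000000, Gamma_tss = 0.000000, Gamma_tst = 0.000000, Gamma_ttt = -1.793972; k2 = (1.000000, 1.401958, 0.000000, 3.526028)
  k3: at (s, t) = (-0.325000, -0.793365), (ds/dtau, dt/dtau) = (1.000000, 1.413313); Gamma_sss = 0.000000, Gamma_sst = 0.000000, Gamma_stt = 0.000000, Gamma_tss = 0.000000, Gamma_tst = 0.000000, Gamma_ttt = -1.796593; k3 = (1.000000, 1.413313, 0.000000, 3.588611)
  k4: at (s, t) = (-0.300000, -0.757749), (ds/dtau, dt/dtau) = (1.000000, 1.504593); Gamma_sss = 0.000000, Gamma_sst = 0.000000, Gamma_stt = 0.000000, Gamma_tss = 0.000000, Gamma_tst = 0.000000, Gamma_ttt = -1.845707; k4 = (1.000000, 1.504593, 0.000000, 4.178311)
  Y <- Y + (h/6)(k1 + 2k2 + 2k3 + k4): s = -0.3000, t = -0.7579, ds/dtau = 1.0000, dt/dtau = 1.5042

Answer: s = -0.3000, t = -0.7579, ds/dtau = 1.0000, dt/dtau = 1.5042


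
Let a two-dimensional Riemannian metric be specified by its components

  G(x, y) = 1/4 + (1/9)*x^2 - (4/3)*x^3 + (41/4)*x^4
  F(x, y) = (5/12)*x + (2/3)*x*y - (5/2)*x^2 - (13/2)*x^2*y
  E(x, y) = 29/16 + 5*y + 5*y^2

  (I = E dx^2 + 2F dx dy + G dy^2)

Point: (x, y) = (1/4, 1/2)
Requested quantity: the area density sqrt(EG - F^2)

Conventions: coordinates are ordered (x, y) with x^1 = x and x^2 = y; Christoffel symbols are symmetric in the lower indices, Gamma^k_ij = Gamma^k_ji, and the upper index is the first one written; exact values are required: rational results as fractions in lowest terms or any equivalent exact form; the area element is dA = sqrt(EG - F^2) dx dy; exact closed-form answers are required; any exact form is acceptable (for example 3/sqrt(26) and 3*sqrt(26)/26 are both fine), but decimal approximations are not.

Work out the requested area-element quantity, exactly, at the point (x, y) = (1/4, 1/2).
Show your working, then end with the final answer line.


E = 89/16, F = -11/64, G = 2545/9216; EG - F^2 = 222149/147456

Answer: sqrt(EG - F^2) = sqrt(222149)/384


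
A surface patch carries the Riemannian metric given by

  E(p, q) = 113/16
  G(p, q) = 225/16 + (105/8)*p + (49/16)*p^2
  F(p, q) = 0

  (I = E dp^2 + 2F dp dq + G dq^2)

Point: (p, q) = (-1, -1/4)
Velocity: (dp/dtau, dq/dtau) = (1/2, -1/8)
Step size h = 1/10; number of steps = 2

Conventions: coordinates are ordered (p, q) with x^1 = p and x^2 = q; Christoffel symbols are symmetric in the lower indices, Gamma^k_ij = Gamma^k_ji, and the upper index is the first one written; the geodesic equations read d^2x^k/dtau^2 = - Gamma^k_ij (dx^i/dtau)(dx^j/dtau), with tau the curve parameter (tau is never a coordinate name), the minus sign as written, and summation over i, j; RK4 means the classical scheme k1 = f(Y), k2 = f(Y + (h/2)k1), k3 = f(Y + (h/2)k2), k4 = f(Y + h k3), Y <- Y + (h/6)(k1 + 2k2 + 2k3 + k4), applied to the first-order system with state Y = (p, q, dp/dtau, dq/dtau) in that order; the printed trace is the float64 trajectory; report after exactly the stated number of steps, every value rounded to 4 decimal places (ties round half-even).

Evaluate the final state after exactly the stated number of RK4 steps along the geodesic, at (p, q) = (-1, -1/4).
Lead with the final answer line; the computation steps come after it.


Answer: p = -0.8999, q = -0.2730, dp/dtau = 0.5014, dq/dtau = -0.1057

f(Y) = (dp/dtau, dq/dtau, -Gamma^p_ij Y'^i Y'^j, -Gamma^q_ij Y'^i Y'^j) with the Gammas evaluated at the stage position; h = 0.100000; intermediate values shown to 6 dp
step 0: p = -1.0000, q = -0.2500, dp/dtau = 0.5000, dq/dtau = -0.1250
step 1:
  k1: at (p, q) = (-1.000000, -0.250000), (dp/dtau, dq/dtau) = (0.500000, -0.125000); Gamma_ppp = 0.000000, Gamma_ppq = 0.000000, Gamma_pqq = -0.495575, Gamma_qpp = 0.000000, Gamma_qpq = 0.875000, Gamma_qqq = 0.000000; k1 = (0.500000, -0.125000, 0.007743, 0.109375)
  k2: at (p, q) = (-0.975000, -0.256250), (dp/dtau, dq/dtau) = (0.500387, -0.119531); Gamma_ppp = 0.000000, Gamma_ppq = 0.000000, Gamma_pqq = -0.506416, Gamma_qpp = 0.000000, Gamma_qpq = 0.856269, Gamma_qqq = 0.000000; k2 = (0.500387, -0.119531, 0.007236, 0.102430)
  k3: at (p, q) = (-0.974981, -0.255977), (dp/dtau, dq/dtau) = (0.500362, -0.119878); Gamma_ppp = 0.000000, Gamma_ppq = 0.000000, Gamma_pqq = -0.506424, Gamma_qpp = 0.000000, Gamma_qpq = 0.856255, Gamma_qqq = 0.000000; k3 = (0.500362, -0.119878, 0.007278, 0.102721)
  k4: at (p, q) = (-0.949964, -0.261988), (dp/dtau, dq/dtau) = (0.500728, -0.114728); Gamma_ppp = 0.000000, Gamma_ppq = 0.000000, Gamma_pqq = -0.517272, Gamma_qpp = 0.000000, Gamma_qpq = 0.838298, Gamma_qqq = 0.000000; k4 = (0.500728, -0.114728, 0.006809, 0.096316)
  Y <- Y + (h/6)(k1 + 2k2 + 2k3 + k4): p = -0.9500, q = -0.2620, dp/dtau = 0.5007, dq/dtau = -0.1147
step 2:
  k1: at (p, q) = (-0.949963, -0.261976), (dp/dtau, dq/dtau) = (0.500726, -0.114733); Gamma_ppp = 0.000000, Gamma_ppq = 0.000000, Gamma_pqq = -0.517273, Gamma_qpp = 0.000000, Gamma_qpq = 0.838297, Gamma_qqq = 0.000000; k1 = (0.500726, -0.114733, 0.006809, 0.096320)
  k2: at (p, q) = (-0.924927, -0.267712), (dp/dtau, dq/dtau) = (0.501067, -0.109917); Gamma_ppp = 0.000000, Gamma_ppq = 0.000000, Gamma_pqq = -0.528129, Gamma_qpp = 0.000000, Gamma_qpq = 0.821065, Gamma_qqq = 0.000000; k2 = (0.501067, -0.109917, 0.006381, 0.090442)
  k3: at (p, q) = (-0.924910, -0.267472), (dp/dtau, dq/dtau) = (0.501045, -0.110211); Gamma_ppp = 0.000000, Gamma_ppq = 0.000000, Gamma_pqq = -0.528137, Gamma_qpp = 0.000000, Gamma_qpq = 0.821053, Gamma_qqq = 0.000000; k3 = (0.501045, -0.110211, 0.006415, 0.090679)
  k4: at (p, q) = (-0.899858, -0.272997), (dp/dtau, dq/dtau) = (0.501368, -0.105666); Gamma_ppp = 0.000000, Gamma_ppq = 0.000000, Gamma_pqq = -0.538999, Gamma_qpp = 0.000000, Gamma_qpq = 0.804506, Gamma_qqq = 0.000000; k4 = (0.501368, -0.105666, 0.006018, 0.085241)
  Y <- Y + (h/6)(k1 + 2k2 + 2k3 + k4): p = -0.8999, q = -0.2730, dp/dtau = 0.5014, dq/dtau = -0.1057


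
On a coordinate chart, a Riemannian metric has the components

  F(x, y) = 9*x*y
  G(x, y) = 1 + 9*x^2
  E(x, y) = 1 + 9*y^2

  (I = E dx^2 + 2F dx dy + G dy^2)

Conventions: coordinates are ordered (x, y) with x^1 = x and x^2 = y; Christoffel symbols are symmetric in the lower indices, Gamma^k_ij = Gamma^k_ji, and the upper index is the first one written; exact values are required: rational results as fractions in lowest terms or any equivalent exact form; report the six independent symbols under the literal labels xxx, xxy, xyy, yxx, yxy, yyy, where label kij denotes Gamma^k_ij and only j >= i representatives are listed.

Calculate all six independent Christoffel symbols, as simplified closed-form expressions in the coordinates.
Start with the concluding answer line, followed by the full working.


Answer: Gamma_xxx = 0, Gamma_xxy = 9*y/(9*x^2 + 9*y^2 + 1), Gamma_xyy = 0, Gamma_yxx = 0, Gamma_yxy = 9*x/(9*x^2 + 9*y^2 + 1), Gamma_yyy = 0

E = 1 + 9*y^2; F = 9*x*y; G = 1 + 9*x^2
Gamma^k_ij = (1/2) g^{kl} (d_i g_jl + d_j g_il - d_l g_ij), with g^inv = (1/(EG-F^2)) [[G, -F], [-F, E]]
first partials: E_x = 0, E_y = 18*y, F_x = 9*y, F_y = 9*x, G_x = 18*x, G_y = 0
D = EG - F^2 = 1 + 9*y^2 + 9*x^2
expanded: Gamma^x_xx = (G E_x - 2F F_x + F E_y)/(2D), Gamma^x_xy = (G E_y - F G_x)/(2D), Gamma^x_yy = (2G F_y - G G_x - F G_y)/(2D), Gamma^y_xx = (2E F_x - E E_y - F E_x)/(2D), Gamma^y_xy = (E G_x - F E_y)/(2D), Gamma^y_yy = (E G_y - 2F F_y + F G_x)/(2D); substitute and cancel common factors


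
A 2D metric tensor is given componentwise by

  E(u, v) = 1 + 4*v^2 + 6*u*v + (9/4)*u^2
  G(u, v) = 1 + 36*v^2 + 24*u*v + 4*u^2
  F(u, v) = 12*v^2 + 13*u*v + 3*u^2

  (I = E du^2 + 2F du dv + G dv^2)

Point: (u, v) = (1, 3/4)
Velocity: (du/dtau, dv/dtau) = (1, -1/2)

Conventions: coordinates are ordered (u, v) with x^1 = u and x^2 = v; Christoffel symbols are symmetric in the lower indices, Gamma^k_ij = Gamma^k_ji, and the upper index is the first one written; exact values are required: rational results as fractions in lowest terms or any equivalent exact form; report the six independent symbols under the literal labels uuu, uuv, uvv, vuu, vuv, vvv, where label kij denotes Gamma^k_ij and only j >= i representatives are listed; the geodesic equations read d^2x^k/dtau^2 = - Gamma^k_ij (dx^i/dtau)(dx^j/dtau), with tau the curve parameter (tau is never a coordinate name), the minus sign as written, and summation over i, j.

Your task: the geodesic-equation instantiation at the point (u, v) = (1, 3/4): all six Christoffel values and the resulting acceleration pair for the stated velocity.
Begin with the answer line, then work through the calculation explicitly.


Answer: Gamma_uuu = 18/209, Gamma_uuv = 24/209, Gamma_uvv = 72/209, Gamma_vuu = 39/209, Gamma_vuv = 52/209, Gamma_vvv = 156/209; accelerations (d^2u/dtau^2, d^2v/dtau^2) = (-12/209, -26/209)

E = 10, F = 39/2, G = 173/4 at the point
E_u = 9, E_v = 12, F_u = 63/4, F_v = 31, G_u = 26, G_v = 78
EG - F^2 = 209/4;  g^inv = (4/209) * [[173/4, -39/2], [-39/2, 10]]
first-kind symbols [ij,l] = (1/2)(d_i g_jl + d_j g_il - d_l g_ij): [uu,u] = E_u/2 = 9/2, [uu,v] = F_u - E_v/2 = 39/4, [uv,u] = E_v/2 = 6, [uv,v] = G_u/2 = 13, [vv,u] = F_v - G_u/2 = 18, [vv,v] = G_v/2 = 39
Gamma^u_ij = (G*[ij,u] - F*[ij,v])/(EG - F^2), Gamma^v_ij = (E*[ij,v] - F*[ij,u])/(EG - F^2)
Gamma_uuu = 18/209, Gamma_uuv = 24/209, Gamma_uvv = 72/209, Gamma_vuu = 39/209, Gamma_vuv = 52/209, Gamma_vvv = 156/209
d^2u/dtau^2 = -(Gamma_uuu*(1)^2 + 2*Gamma_uuv*(1)*(-1/2) + Gamma_uvv*(-1/2)^2) = -12/209
d^2v/dtau^2 = -(Gamma_vuu*(1)^2 + 2*Gamma_vuv*(1)*(-1/2) + Gamma_vvv*(-1/2)^2) = -26/209


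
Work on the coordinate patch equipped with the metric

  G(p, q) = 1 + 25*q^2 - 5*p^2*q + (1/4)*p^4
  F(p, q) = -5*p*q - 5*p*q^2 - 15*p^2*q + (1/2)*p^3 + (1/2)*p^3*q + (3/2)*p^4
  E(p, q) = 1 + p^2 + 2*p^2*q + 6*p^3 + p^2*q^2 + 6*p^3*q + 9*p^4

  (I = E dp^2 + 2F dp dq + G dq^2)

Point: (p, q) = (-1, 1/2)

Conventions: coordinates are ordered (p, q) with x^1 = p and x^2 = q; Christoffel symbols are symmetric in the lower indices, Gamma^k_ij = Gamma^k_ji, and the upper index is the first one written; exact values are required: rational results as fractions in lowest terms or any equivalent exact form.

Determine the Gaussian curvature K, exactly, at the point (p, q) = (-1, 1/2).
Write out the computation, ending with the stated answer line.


E = 13/4, F = -3, G = 5, EG - F^2 = 29/4 at the point
E_p = -27/2, E_q = -3, F_p = 15/2, F_q = -11/2, G_p = 4, G_q = 20
E_qq = 2, F_pq = 43/2, G_pp = -2
Evaluate Brioschi's two determinant matrices M1, M2 and divide by (EG - F^2)^2.
M1 = [[-E_qq/2 + F_pq - G_pp/2, E_p/2, F_p - E_q/2], [F_q - G_p/2, E, F], [G_q/2, F, G]] = [[43/2, -27/4, 9], [-15/2, 13/4, -3], [10, -3, 5]]; det M1 = 61/4
M2 = [[0, E_q/2, G_p/2], [E_q/2, E, F], [G_p/2, F, G]] = [[0, -3/2, 2], [-3/2, 13/4, -3], [2, -3, 5]]; det M2 = -25/4
det M1 - det M2 = 43/2; K = 43/2 / (29/4)^2 = 344/841

Answer: K = 344/841


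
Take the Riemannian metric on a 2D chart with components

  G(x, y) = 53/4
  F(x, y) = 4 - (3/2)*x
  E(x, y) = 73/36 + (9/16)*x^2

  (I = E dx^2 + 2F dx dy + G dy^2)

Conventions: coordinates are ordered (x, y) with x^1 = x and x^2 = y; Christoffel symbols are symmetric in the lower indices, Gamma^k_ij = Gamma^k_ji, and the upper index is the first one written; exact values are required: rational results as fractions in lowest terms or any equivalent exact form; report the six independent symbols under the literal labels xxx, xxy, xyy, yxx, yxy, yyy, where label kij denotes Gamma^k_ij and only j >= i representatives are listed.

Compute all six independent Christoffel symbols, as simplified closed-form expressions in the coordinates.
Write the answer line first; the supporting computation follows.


Answer: Gamma_xxx = (2997*x + 3456)/(2997*x^2 + 6912*x + 6260), Gamma_xxy = 0, Gamma_xyy = 0, Gamma_yxx = (-1296*x - 1752)/(2997*x^2 + 6912*x + 6260), Gamma_yxy = 0, Gamma_yyy = 0

E = 73/36 + (9/16)*x^2; F = 4 - (3/2)*x; G = 53/4
Gamma^k_ij = (1/2) g^{kl} (d_i g_jl + d_j g_il - d_l g_ij), with g^inv = (1/(EG-F^2)) [[G, -F], [-F, E]]
first partials: E_x = (9/8)*x, E_y = 0, F_x = -3/2, F_y = 0, G_x = 0, G_y = 0
D = EG - F^2 = 1565/144 + 12*x + (333/64)*x^2
expanded: Gamma^x_xx = (G E_x - 2F F_x + F E_y)/(2D), Gamma^x_xy = (G E_y - F G_x)/(2D), Gamma^x_yy = (2G F_y - G G_x - F G_y)/(2D), Gamma^y_xx = (2E F_x - E E_y - F E_x)/(2D), Gamma^y_xy = (E G_x - F E_y)/(2D), Gamma^y_yy = (E G_y - 2F F_y + F G_x)/(2D); substitute and cancel common factors


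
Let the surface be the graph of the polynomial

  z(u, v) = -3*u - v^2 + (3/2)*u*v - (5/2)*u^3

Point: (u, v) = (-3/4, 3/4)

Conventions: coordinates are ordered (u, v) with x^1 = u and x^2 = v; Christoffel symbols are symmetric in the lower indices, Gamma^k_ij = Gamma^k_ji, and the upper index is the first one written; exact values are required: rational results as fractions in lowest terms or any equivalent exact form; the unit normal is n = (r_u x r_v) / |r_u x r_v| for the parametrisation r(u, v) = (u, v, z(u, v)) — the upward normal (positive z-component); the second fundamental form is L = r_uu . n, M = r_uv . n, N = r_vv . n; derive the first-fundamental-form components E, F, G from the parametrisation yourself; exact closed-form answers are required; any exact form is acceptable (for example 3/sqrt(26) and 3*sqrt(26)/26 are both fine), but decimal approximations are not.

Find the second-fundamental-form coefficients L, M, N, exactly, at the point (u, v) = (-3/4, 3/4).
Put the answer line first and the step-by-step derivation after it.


Answer: L = 72*sqrt(46105)/9221, M = 48*sqrt(46105)/46105, N = -64*sqrt(46105)/46105

z_u = -195/32, z_v = -21/8, z_uu = 45/4, z_uv = 3/2, z_vv = -2
E = 39049/1024, F = 4095/256, G = 505/64; answer radicand W^2 = 46105/1024
unnormalised second-form numerators: l = 45/4, m = 3/2, n = -2; L = l/sqrt(46105/1024), and similarly M = m/sqrt(W^2), N = n/sqrt(W^2)


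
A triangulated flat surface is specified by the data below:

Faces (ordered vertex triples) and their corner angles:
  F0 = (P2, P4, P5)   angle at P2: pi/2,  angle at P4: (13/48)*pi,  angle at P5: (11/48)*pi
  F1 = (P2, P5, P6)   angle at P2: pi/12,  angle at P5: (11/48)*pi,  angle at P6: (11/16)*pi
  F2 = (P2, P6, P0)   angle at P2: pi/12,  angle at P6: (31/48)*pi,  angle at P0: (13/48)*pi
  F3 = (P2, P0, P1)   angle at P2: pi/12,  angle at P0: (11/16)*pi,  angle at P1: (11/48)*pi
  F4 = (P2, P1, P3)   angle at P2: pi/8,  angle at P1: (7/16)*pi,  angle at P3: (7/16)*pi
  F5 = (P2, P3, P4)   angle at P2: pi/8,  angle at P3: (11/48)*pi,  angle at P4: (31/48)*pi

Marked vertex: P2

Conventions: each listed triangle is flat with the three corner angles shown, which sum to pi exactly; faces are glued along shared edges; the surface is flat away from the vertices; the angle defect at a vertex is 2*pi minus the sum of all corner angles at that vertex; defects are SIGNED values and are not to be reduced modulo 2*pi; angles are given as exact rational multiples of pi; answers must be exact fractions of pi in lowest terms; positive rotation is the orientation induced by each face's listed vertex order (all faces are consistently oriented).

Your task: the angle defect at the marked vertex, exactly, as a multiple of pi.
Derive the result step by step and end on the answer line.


Sum of corner angles at P2: pi
defect = 2*pi - pi

Answer: defect(P2) = pi


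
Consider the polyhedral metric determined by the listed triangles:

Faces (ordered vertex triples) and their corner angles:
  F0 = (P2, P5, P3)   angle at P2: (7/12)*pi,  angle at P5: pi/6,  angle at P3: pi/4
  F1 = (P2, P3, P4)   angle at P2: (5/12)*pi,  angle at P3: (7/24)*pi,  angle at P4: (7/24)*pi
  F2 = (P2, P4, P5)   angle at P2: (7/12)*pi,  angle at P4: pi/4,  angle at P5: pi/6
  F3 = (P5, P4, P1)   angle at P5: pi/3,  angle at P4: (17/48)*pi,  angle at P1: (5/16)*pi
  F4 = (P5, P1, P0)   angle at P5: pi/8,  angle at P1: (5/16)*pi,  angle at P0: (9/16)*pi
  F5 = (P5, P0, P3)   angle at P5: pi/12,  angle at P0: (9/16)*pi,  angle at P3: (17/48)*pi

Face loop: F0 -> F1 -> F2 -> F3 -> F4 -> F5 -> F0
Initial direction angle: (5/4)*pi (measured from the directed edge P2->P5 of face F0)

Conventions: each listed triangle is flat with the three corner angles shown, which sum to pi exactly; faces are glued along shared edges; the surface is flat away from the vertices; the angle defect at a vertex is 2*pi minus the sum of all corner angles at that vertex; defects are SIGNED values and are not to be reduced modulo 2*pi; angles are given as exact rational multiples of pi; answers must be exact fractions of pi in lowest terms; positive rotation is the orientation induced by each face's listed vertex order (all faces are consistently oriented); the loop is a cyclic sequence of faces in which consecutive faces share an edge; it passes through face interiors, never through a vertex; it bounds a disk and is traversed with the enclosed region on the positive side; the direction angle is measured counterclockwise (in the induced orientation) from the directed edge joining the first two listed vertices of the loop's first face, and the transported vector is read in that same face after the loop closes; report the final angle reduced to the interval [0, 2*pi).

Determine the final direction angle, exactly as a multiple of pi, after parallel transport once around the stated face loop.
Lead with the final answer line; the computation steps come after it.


Answer: final direction angle = (19/24)*pi

enclosed vertex P2: corner angles sum to (19/12)*pi, defect = 2*pi - (19/12)*pi = (5/12)*pi
enclosed vertex P5: corner angles sum to (7/8)*pi, defect = 2*pi - (7/8)*pi = (9/8)*pi
transport around the loop rotates by the sum of enclosed defects; add to the initial angle mod 2*pi
final angle = (5/4)*pi + (37/24)*pi = (19/24)*pi (mod 2*pi)


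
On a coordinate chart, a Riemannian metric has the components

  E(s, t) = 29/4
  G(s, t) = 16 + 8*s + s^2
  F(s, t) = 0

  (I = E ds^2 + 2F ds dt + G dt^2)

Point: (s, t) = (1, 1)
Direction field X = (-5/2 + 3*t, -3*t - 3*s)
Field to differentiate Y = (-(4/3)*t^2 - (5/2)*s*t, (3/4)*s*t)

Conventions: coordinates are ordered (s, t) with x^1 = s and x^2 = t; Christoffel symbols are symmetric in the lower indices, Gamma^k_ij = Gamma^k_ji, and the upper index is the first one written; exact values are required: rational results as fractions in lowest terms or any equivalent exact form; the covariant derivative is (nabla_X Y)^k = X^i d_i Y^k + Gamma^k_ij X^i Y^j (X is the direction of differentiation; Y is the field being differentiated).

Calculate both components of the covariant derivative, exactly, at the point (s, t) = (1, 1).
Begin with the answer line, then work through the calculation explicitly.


Answer: (nabla_X Y)^s = 3811/116, (nabla_X Y)^t = 11/20

E = 29/4, F = 0, G = 25 at the point
E_s = 0, E_t = 0, F_s = 0, F_t = 0, G_s = 10, G_t = 0
EG - F^2 = 725/4;  g^inv = (4/725) * [[25, 0], [0, 29/4]]
first-kind symbols [ij,l] = (1/2)(d_i g_jl + d_j g_il - d_l g_ij): [ss,s] = E_s/2 = 0, [ss,t] = F_s - E_t/2 = 0, [st,s] = E_t/2 = 0, [st,t] = G_s/2 = 5, [tt,s] = F_t - G_s/2 = -5, [tt,t] = G_t/2 = 0
Gamma^s_ij = (G*[ij,s] - F*[ij,t])/(EG - F^2), Gamma^t_ij = (E*[ij,t] - F*[ij,s])/(EG - F^2)
Gamma_sss = 0, Gamma_sst = 0, Gamma_stt = -20/29, Gamma_tss = 0, Gamma_tst = 1/5, Gamma_ttt = 0
X = (1/2, -6), Y = (-23/6, 3/4) at the point


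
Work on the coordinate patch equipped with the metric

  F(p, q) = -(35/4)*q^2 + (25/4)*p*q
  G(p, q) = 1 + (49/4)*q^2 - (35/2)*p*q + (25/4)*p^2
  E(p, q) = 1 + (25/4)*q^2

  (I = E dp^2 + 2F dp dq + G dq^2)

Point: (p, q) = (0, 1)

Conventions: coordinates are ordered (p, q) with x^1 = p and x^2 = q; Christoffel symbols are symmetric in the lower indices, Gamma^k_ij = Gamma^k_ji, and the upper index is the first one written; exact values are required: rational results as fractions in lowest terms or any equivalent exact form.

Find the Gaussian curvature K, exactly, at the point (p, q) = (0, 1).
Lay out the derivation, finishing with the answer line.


E = 29/4, F = -35/4, G = 53/4, EG - F^2 = 39/2 at the point
E_p = 0, E_q = 25/2, F_p = 25/4, F_q = -35/2, G_p = -35/2, G_q = 49/2
E_qq = 25/2, F_pq = 25/4, G_pp = 25/2
Compute both Brioschi determinants and normalise by (EG - F^2)^2.
M1 = [[-E_qq/2 + F_pq - G_pp/2, E_p/2, F_p - E_q/2], [F_q - G_p/2, E, F], [G_q/2, F, G]] = [[-25/4, 0, 0], [-35/4, 29/4, -35/4], [49/4, -35/4, 53/4]]; det M1 = -975/8
M2 = [[0, E_q/2, G_p/2], [E_q/2, E, F], [G_p/2, F, G]] = [[0, 25/4, -35/4], [25/4, 29/4, -35/4], [-35/4, -35/4, 53/4]]; det M2 = -925/8
det M1 - det M2 = -25/4; K = -25/4 / (39/2)^2 = -25/1521

Answer: K = -25/1521


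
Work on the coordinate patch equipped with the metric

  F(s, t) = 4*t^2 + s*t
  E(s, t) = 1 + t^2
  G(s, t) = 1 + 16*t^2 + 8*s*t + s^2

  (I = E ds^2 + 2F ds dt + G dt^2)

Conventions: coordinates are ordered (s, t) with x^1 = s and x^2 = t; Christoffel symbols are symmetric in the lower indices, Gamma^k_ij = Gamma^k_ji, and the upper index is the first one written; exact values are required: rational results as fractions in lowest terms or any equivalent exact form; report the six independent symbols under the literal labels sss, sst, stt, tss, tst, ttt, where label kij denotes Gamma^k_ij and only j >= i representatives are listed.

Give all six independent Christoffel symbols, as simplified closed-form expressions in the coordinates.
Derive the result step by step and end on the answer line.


E = 1 + t^2; F = 4*t^2 + s*t; G = 1 + 16*t^2 + 8*s*t + s^2
Gamma^k_ij = (1/2) g^{kl} (d_i g_jl + d_j g_il - d_l g_ij), with g^inv = (1/(EG-F^2)) [[G, -F], [-F, E]]
first partials: E_s = 0, E_t = 2*t, F_s = t, F_t = 8*t + s, G_s = 8*t + 2*s, G_t = 32*t + 8*s
D = EG - F^2 = 1 + 17*t^2 + 8*s*t + s^2
expanded: Gamma^s_ss = (G E_s - 2F F_s + F E_t)/(2D), Gamma^s_st = (G E_t - F G_s)/(2D), Gamma^s_tt = (2G F_t - G G_s - F G_t)/(2D), Gamma^t_ss = (2E F_s - E E_t - F E_s)/(2D), Gamma^t_st = (E G_s - F E_t)/(2D), Gamma^t_tt = (E G_t - 2F F_t + F G_s)/(2D); substitute and cancel common factors

Answer: Gamma_sss = 0, Gamma_sst = t/(s^2 + 8*s*t + 17*t^2 + 1), Gamma_stt = 4*t/(s^2 + 8*s*t + 17*t^2 + 1), Gamma_tss = 0, Gamma_tst = (s + 4*t)/(s^2 + 8*s*t + 17*t^2 + 1), Gamma_ttt = (4*s + 16*t)/(s^2 + 8*s*t + 17*t^2 + 1)


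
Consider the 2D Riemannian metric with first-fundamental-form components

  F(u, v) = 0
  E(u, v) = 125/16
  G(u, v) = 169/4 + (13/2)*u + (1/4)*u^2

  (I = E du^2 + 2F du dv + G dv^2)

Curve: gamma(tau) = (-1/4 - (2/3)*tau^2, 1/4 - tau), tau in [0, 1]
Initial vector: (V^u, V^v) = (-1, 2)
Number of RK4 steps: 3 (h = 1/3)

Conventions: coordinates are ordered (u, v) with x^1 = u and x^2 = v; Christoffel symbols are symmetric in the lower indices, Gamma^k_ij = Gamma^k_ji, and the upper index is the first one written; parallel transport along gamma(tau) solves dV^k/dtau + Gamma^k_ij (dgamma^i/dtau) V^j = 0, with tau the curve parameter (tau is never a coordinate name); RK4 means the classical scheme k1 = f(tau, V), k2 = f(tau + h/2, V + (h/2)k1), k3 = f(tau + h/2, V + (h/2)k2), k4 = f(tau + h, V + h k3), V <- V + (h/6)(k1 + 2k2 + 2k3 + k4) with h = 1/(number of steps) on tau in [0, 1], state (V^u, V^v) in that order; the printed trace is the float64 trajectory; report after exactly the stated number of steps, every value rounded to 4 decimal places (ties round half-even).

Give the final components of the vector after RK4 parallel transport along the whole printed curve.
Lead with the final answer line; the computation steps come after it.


Answer: V^u = -1.7957, V^v = 1.9944

gamma'(tau) = (-(4/3)*tau, -1); f(tau, V)^k = -Gamma^k_ij(gamma(tau)) gamma'^i(tau) V^j; h = 1/3; intermediate values shown to 6 dp
curve data and Christoffel symbols at the stage parameters:
  tau = 0.000000: gamma = (-0.250000, 0.250000), gamma' = (0.000000, -1.000000); Gamma_uuu = 0.000000, Gamma_uuv = 0.000000, Gamma_uvv = -0.408000, Gamma_vuu = 0.000000, Gamma_vuv = 0.078431, Gamma_vvv = 0.000000
  tau = 0.166667: gamma = (-0.268519, 0.083333), gamma' = (-0.222222, -1.000000); Gamma_uuu = 0.000000, Gamma_uuv = 0.000000, Gamma_uvv = -0.407407, Gamma_vuu = 0.000000, Gamma_vuv = 0.078545, Gamma_vvv = 0.000000
  tau = 0.333333: gamma = (-0.324074, -0.083333), gamma' = (-0.444444, -1.000000); Gamma_uuu = 0.000000, Gamma_uuv = 0.000000, Gamma_uvv = -0.405630, Gamma_vuu = 0.000000, Gamma_vuv = 0.078890, Gamma_vvv = 0.000000
  tau = 0.500000: gamma = (-0.416667, -0.250000), gamma' = (-0.666667, -1.000000); Gamma_uuu = 0.000000, Gamma_uuv = 0.000000, Gamma_uvv = -0.402667, Gamma_vuu = 0.000000, Gamma_vuv = 0.079470, Gamma_vvv = 0.000000
  tau = 0.666667: gamma = (-0.546296, -0.416667), gamma' = (-0.888889, -1.000000); Gamma_uuu = 0.000000, Gamma_uuv = 0.000000, Gamma_uvv = -0.398519, Gamma_vuu = 0.000000, Gamma_vuv = 0.080297, Gamma_vvv = 0.000000
  tau = 0.833333: gamma = (-0.712963, -0.583333), gamma' = (-1.111111, -1.000000); Gamma_uuu = 0.000000, Gamma_uuv = 0.000000, Gamma_uvv = -0.393185, Gamma_vuu = 0.000000, Gamma_vuv = 0.081387, Gamma_vvv = 0.000000
  tau = 1.000000: gamma = (-0.916667, -0.750000), gamma' = (-1.333333, -1.000000); Gamma_uuu = 0.000000, Gamma_uuv = 0.000000, Gamma_uvv = -0.386667, Gamma_vuu = 0.000000, Gamma_vuv = 0.082759, Gamma_vvv = 0.000000
step 0: V^u = -1.0000, V^v = 2.0000
step 1: k1 = (-0.816000, -0.078431), k2 = (-0.809489, -0.054547), k3 = (-0.811111, -0.054392), k4 = (-0.803905, -0.030731); V <- V + (h/6)(k1 + 2k2 + 2k3 + k4): V^u = -1.2701, V^v = 1.9818
step 2: k1 = (-0.803889, -0.030708), k2 = (-0.795957, -0.006853), k3 = (-0.797557, -0.006537), k4 = (-0.788928, 0.017969); V <- V + (h/6)(k1 + 2k2 + 2k3 + k4): V^u = -1.5356, V^v = 1.9796
step 3: k1 = (-0.788921, 0.017992), k2 = (-0.779542, 0.043610), k3 = (-0.781221, 0.044123), k4 = (-0.771146, 0.071430); V <- V + (h/6)(k1 + 2k2 + 2k3 + k4): V^u = -1.7957, V^v = 1.9944


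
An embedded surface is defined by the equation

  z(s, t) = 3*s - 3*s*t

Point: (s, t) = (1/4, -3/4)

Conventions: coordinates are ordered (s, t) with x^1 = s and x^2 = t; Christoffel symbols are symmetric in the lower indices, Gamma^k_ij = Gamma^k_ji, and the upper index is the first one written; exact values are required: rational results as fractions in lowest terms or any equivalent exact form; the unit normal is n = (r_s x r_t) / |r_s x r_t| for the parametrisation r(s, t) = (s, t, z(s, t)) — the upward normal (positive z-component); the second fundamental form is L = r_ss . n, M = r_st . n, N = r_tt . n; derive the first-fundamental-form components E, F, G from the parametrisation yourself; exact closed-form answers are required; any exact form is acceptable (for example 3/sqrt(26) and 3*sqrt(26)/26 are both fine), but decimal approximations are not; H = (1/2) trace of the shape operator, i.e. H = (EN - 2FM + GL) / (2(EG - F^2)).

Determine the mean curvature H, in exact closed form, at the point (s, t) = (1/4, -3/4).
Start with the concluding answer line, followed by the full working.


Answer: H = -189*sqrt(466)/54289

z_s = 21/4, z_t = -3/4, z_ss = 0, z_st = -3, z_tt = 0
E = 457/16, F = -63/16, G = 25/16; answer radicand W^2 = 233/8
unnormalised second-form numerators: l = 0, m = -3, n = 0; L = l/sqrt(233/8), and similarly M = m/sqrt(W^2), N = n/sqrt(W^2)
H = (E*n - 2*F*m + G*l) / (2*(EG - F^2)*sqrt(W^2)); E*n - 2*F*m + G*l = -189/8, EG - F^2 = 233/8, so H = (-189/466)/sqrt(233/8)


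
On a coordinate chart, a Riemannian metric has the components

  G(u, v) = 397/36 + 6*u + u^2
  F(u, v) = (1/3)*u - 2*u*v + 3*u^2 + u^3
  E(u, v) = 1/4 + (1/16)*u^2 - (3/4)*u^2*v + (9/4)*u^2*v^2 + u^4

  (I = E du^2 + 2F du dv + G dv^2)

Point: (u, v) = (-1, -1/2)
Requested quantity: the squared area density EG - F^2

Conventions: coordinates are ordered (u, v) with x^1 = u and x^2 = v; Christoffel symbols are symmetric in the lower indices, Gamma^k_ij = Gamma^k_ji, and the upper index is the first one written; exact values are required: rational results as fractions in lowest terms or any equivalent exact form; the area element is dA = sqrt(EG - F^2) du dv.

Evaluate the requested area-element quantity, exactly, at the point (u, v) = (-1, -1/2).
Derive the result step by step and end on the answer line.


E = 9/4, F = 2/3, G = 217/36; EG - F^2 = 1889/144

Answer: EG - F^2 = 1889/144


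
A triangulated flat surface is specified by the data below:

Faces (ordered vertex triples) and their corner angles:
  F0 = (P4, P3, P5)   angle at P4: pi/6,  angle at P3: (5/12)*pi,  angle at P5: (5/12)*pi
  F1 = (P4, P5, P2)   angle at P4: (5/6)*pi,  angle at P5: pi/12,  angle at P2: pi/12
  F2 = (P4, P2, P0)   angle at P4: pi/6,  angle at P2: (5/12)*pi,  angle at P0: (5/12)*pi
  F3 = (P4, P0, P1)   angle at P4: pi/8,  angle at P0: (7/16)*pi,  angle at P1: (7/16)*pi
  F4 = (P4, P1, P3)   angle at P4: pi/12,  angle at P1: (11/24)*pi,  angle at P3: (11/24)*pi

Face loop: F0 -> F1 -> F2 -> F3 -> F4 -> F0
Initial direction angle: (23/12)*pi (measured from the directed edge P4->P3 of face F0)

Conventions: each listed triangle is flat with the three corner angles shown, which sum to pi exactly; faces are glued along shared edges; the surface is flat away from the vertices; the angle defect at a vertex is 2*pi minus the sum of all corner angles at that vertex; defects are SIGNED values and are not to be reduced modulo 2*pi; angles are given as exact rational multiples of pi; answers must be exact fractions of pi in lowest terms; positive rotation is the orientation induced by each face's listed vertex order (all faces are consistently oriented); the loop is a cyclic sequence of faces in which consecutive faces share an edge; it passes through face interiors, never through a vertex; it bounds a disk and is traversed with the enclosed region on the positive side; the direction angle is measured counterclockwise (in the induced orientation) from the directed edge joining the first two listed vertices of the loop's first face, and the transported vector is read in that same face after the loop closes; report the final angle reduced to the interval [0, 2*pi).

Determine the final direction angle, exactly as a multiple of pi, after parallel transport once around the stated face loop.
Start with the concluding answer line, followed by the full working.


Answer: final direction angle = (13/24)*pi

enclosed vertex P4: corner angles sum to (11/8)*pi, defect = 2*pi - (11/8)*pi = (5/8)*pi
holonomy = initial angle + sum of enclosed defects (mod 2*pi), positive in the induced orientation
final angle = (23/12)*pi + (5/8)*pi = (13/24)*pi (mod 2*pi)


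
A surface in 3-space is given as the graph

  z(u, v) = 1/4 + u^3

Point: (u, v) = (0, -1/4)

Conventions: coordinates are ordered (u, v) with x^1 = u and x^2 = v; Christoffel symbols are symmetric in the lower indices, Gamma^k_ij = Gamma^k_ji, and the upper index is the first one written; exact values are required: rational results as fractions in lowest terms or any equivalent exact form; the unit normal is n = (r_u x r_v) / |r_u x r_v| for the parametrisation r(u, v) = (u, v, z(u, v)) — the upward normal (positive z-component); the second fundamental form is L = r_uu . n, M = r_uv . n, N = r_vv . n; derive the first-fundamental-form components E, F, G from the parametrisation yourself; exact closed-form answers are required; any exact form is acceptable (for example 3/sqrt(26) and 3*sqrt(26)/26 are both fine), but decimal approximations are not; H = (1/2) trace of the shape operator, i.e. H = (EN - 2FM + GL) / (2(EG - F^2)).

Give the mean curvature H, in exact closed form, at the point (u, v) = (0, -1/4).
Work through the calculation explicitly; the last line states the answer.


z_u = 0, z_v = 0, z_uu = 0, z_uv = 0, z_vv = 0
E = 1, F = 0, G = 1; answer radicand W^2 = 1
unnormalised second-form numerators: l = 0, m = 0, n = 0; L = l/sqrt(1), and similarly M = m/sqrt(W^2), N = n/sqrt(W^2)
H = (E*n - 2*F*m + G*l) / (2*(EG - F^2)*sqrt(W^2)); E*n - 2*F*m + G*l = 0, EG - F^2 = 1, so H = (0)/sqrt(1)

Answer: H = 0


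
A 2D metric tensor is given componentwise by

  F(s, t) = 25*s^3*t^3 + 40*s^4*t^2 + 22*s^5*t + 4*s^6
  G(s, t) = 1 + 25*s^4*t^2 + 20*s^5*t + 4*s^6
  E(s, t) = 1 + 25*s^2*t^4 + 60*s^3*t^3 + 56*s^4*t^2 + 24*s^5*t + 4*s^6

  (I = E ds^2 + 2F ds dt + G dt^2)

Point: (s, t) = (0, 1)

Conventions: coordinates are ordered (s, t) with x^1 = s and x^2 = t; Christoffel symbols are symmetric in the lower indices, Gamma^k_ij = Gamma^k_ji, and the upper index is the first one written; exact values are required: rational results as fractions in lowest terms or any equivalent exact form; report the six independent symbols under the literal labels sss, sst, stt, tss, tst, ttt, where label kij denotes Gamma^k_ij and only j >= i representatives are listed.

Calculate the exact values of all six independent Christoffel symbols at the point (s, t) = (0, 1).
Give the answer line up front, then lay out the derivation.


Answer: Gamma_sss = 0, Gamma_sst = 0, Gamma_stt = 0, Gamma_tss = 0, Gamma_tst = 0, Gamma_ttt = 0

E = 1, F = 0, G = 1 at the point
E_s = 0, E_t = 0, F_s = 0, F_t = 0, G_s = 0, G_t = 0
EG - F^2 = 1;  g^inv = (1) * [[1, 0], [0, 1]]
first-kind symbols [ij,l] = (1/2)(d_i g_jl + d_j g_il - d_l g_ij): [ss,s] = E_s/2 = 0, [ss,t] = F_s - E_t/2 = 0, [st,s] = E_t/2 = 0, [st,t] = G_s/2 = 0, [tt,s] = F_t - G_s/2 = 0, [tt,t] = G_t/2 = 0
Gamma^s_ij = (G*[ij,s] - F*[ij,t])/(EG - F^2), Gamma^t_ij = (E*[ij,t] - F*[ij,s])/(EG - F^2)
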